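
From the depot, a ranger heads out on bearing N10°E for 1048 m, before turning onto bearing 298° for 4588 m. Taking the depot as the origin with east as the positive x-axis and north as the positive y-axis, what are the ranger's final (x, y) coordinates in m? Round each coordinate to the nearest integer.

Leg 1 (N10°E, 1048 m): east 1048 sin 10° = 181.98, north 1048 cos 10° = 1032.08
Leg 2 (298°, 4588 m): east 4588 sin 298° = -4050.96, north 4588 cos 298° = 2153.94
Summing: -3868.98 m east, 3186.01 m north → (-3869, 3186).

(-3869, 3186)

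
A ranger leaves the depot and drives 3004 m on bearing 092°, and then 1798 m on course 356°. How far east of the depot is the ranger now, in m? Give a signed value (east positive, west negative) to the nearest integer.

2877 m

Leg 1 (092°, 3004 m): east 3004 sin 92° = 3002.17, north 3004 cos 92° = -104.84
Leg 2 (356°, 1798 m): east 1798 sin 356° = -125.42, north 1798 cos 356° = 1793.62
Net east component: 2876.75 m.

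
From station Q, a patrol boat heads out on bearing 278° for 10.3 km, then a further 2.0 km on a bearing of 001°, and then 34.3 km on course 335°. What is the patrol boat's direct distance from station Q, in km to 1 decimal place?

42.4 km

Leg 1 (278°, 10.3 km): east 10.3 sin 278° = -10.20, north 10.3 cos 278° = 1.43
Leg 2 (001°, 2.0 km): east 2.0 sin 1° = 0.03, north 2.0 cos 1° = 2.00
Leg 3 (335°, 34.3 km): east 34.3 sin 335° = -14.50, north 34.3 cos 335° = 31.09
Net: -24.66 east, 34.52 north. Distance = √((-24.66)² + (34.52)²) = 42.423 km.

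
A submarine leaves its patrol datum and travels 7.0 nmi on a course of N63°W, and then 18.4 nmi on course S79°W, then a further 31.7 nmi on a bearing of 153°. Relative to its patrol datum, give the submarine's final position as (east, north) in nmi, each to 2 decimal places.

Leg 1 (N63°W, 7.0 nmi): east 7.0 sin 297° = -6.24, north 7.0 cos 297° = 3.18
Leg 2 (S79°W, 18.4 nmi): east 18.4 sin 259° = -18.06, north 18.4 cos 259° = -3.51
Leg 3 (153°, 31.7 nmi): east 31.7 sin 153° = 14.39, north 31.7 cos 153° = -28.24
Summing: -9.91 nmi east, -28.58 nmi north → (-9.91, -28.58).

(-9.91, -28.58)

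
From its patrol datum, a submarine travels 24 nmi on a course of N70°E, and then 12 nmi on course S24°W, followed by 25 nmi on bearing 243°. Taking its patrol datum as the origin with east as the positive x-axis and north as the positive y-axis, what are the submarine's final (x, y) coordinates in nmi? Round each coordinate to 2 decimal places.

(-4.60, -14.10)

Leg 1 (N70°E, 24 nmi): east 24 sin 70° = 22.55, north 24 cos 70° = 8.21
Leg 2 (S24°W, 12 nmi): east 12 sin 204° = -4.88, north 12 cos 204° = -10.96
Leg 3 (243°, 25 nmi): east 25 sin 243° = -22.28, north 25 cos 243° = -11.35
Summing: -4.60 nmi east, -14.10 nmi north → (-4.60, -14.10).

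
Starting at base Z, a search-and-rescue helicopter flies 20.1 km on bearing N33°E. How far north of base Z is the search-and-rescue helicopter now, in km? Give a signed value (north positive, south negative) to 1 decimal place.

Leg 1 (N33°E, 20.1 km): east 20.1 sin 33° = 10.95, north 20.1 cos 33° = 16.86
Net north component: 16.86 km.

16.9 km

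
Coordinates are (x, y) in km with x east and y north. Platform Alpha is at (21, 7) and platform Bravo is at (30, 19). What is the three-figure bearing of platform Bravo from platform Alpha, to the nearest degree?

Δeast = 30 − 21 = 9.00; Δnorth = 19 − 7 = 12.00.
Bearing = atan2(Δeast, Δnorth) mod 360° = 36.87° ≈ 037°.

037°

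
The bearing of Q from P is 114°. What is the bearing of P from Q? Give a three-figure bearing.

Back-bearing = 114° + 180° = 294°.

294°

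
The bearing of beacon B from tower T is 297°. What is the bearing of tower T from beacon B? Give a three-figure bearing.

117°

Back-bearing = 297° − 180° = 117°.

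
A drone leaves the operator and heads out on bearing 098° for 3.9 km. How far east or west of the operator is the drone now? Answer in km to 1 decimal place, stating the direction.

3.9 km east

Leg 1 (098°, 3.9 km): east 3.9 sin 98° = 3.86, north 3.9 cos 98° = -0.54
Net east component: 3.86 km.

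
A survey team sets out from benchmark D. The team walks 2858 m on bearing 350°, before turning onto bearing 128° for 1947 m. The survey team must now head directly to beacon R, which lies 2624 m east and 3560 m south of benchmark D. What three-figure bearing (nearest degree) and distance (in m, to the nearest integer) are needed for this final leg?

Leg 1 (350°, 2858 m): east 2858 sin 350° = -496.29, north 2858 cos 350° = 2814.58
Leg 2 (128°, 1947 m): east 1947 sin 128° = 1534.26, north 1947 cos 128° = -1198.69
Current position: (1037.97, 1615.89). Target: (2624, -3560). Remaining: Δeast = 1586.03, Δnorth = -5175.89.
Bearing = atan2(1586.03, -5175.89) mod 360° = 162.96°; distance = √((1586.03)² + (-5175.89)²) = 5413.437 m.

163°, 5413 m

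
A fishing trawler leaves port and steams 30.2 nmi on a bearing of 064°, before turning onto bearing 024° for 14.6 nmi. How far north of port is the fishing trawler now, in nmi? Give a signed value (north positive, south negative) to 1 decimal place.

Leg 1 (064°, 30.2 nmi): east 30.2 sin 64° = 27.14, north 30.2 cos 64° = 13.24
Leg 2 (024°, 14.6 nmi): east 14.6 sin 24° = 5.94, north 14.6 cos 24° = 13.34
Net north component: 26.58 nmi.

26.6 nmi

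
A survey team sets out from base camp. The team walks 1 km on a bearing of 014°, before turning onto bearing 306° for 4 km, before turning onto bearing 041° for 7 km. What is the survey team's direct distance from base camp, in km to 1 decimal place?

8.8 km

Leg 1 (014°, 1 km): east 1 sin 14° = 0.24, north 1 cos 14° = 0.97
Leg 2 (306°, 4 km): east 4 sin 306° = -3.24, north 4 cos 306° = 2.35
Leg 3 (041°, 7 km): east 7 sin 41° = 4.59, north 7 cos 41° = 5.28
Net: 1.60 east, 8.60 north. Distance = √((1.60)² + (8.60)²) = 8.752 km.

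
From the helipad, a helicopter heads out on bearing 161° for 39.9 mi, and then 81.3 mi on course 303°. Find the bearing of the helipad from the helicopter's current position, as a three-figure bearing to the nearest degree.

097°

Leg 1 (161°, 39.9 mi): east 39.9 sin 161° = 12.99, north 39.9 cos 161° = -37.73
Leg 2 (303°, 81.3 mi): east 81.3 sin 303° = -68.18, north 81.3 cos 303° = 44.28
Net displacement: -55.19 east, 6.55 north. Direction back to start is (55.19, -6.55): bearing = atan2(55.19, -6.55) mod 360° = 96.77° ≈ 097°.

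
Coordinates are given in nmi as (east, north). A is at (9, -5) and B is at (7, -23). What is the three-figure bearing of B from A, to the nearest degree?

186°

Δeast = 7 − 9 = -2.00; Δnorth = -23 − -5 = -18.00.
Bearing = atan2(Δeast, Δnorth) mod 360° = 186.34° ≈ 186°.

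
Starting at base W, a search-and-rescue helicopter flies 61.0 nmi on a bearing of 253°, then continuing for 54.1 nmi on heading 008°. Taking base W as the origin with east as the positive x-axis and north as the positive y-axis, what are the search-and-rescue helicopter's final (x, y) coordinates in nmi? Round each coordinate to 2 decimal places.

(-50.81, 35.74)

Leg 1 (253°, 61.0 nmi): east 61.0 sin 253° = -58.33, north 61.0 cos 253° = -17.83
Leg 2 (008°, 54.1 nmi): east 54.1 sin 8° = 7.53, north 54.1 cos 8° = 53.57
Summing: -50.81 nmi east, 35.74 nmi north → (-50.81, 35.74).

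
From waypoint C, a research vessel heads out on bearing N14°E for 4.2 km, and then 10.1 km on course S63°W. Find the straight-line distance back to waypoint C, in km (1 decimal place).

Leg 1 (N14°E, 4.2 km): east 4.2 sin 14° = 1.02, north 4.2 cos 14° = 4.08
Leg 2 (S63°W, 10.1 km): east 10.1 sin 243° = -9.00, north 10.1 cos 243° = -4.59
Net: -7.98 east, -0.51 north. Distance = √((-7.98)² + (-0.51)²) = 7.999 km.

8.0 km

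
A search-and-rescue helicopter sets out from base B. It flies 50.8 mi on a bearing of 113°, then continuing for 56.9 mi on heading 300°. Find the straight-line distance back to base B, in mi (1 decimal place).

Leg 1 (113°, 50.8 mi): east 50.8 sin 113° = 46.76, north 50.8 cos 113° = -19.85
Leg 2 (300°, 56.9 mi): east 56.9 sin 300° = -49.28, north 56.9 cos 300° = 28.45
Net: -2.52 east, 8.60 north. Distance = √((-2.52)² + (8.60)²) = 8.961 mi.

9.0 mi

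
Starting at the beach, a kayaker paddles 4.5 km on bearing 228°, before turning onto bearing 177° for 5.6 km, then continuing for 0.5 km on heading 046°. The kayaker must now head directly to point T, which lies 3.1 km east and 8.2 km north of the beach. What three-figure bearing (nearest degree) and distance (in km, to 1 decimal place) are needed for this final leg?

Leg 1 (228°, 4.5 km): east 4.5 sin 228° = -3.34, north 4.5 cos 228° = -3.01
Leg 2 (177°, 5.6 km): east 5.6 sin 177° = 0.29, north 5.6 cos 177° = -5.59
Leg 3 (046°, 0.5 km): east 0.5 sin 46° = 0.36, north 0.5 cos 46° = 0.35
Current position: (-2.69, -8.26). Target: (3.1, 8.2). Remaining: Δeast = 5.79, Δnorth = 16.46.
Bearing = atan2(5.79, 16.46) mod 360° = 19.39°; distance = √((5.79)² + (16.46)²) = 17.445 km.

019°, 17.4 km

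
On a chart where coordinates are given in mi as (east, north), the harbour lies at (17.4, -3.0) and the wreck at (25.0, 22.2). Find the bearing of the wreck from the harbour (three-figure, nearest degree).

017°

Δeast = 25.0 − 17.4 = 7.60; Δnorth = 22.2 − -3.0 = 25.20.
Bearing = atan2(Δeast, Δnorth) mod 360° = 16.78° ≈ 017°.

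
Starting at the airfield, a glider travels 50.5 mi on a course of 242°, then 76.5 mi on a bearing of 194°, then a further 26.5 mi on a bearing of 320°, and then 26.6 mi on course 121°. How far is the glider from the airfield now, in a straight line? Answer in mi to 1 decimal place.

107.8 mi

Leg 1 (242°, 50.5 mi): east 50.5 sin 242° = -44.59, north 50.5 cos 242° = -23.71
Leg 2 (194°, 76.5 mi): east 76.5 sin 194° = -18.51, north 76.5 cos 194° = -74.23
Leg 3 (320°, 26.5 mi): east 26.5 sin 320° = -17.03, north 26.5 cos 320° = 20.30
Leg 4 (121°, 26.6 mi): east 26.6 sin 121° = 22.80, north 26.6 cos 121° = -13.70
Net: -57.33 east, -91.34 north. Distance = √((-57.33)² + (-91.34)²) = 107.837 mi.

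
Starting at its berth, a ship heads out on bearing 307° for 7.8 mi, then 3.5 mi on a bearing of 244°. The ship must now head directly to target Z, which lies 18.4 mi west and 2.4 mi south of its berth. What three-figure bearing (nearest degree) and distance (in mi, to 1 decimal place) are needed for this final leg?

Leg 1 (307°, 7.8 mi): east 7.8 sin 307° = -6.23, north 7.8 cos 307° = 4.69
Leg 2 (244°, 3.5 mi): east 3.5 sin 244° = -3.15, north 3.5 cos 244° = -1.53
Current position: (-9.38, 3.16). Target: (-18.4, -2.4). Remaining: Δeast = -9.02, Δnorth = -5.56.
Bearing = atan2(-9.02, -5.56) mod 360° = 238.36°; distance = √((-9.02)² + (-5.56)²) = 10.600 mi.

238°, 10.6 mi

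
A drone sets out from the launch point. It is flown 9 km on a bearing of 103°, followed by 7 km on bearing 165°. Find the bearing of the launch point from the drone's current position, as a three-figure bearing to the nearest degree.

310°

Leg 1 (103°, 9 km): east 9 sin 103° = 8.77, north 9 cos 103° = -2.02
Leg 2 (165°, 7 km): east 7 sin 165° = 1.81, north 7 cos 165° = -6.76
Net displacement: 10.58 east, -8.79 north. Direction back to start is (-10.58, 8.79): bearing = atan2(-10.58, 8.79) mod 360° = 309.70° ≈ 310°.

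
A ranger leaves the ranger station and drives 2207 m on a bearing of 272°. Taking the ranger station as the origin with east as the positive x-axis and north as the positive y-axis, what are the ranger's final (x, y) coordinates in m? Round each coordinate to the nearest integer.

Leg 1 (272°, 2207 m): east 2207 sin 272° = -2205.66, north 2207 cos 272° = 77.02
Summing: -2205.66 m east, 77.02 m north → (-2206, 77).

(-2206, 77)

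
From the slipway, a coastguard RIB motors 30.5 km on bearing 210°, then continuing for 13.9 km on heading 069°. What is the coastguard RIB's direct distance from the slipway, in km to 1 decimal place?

21.6 km

Leg 1 (210°, 30.5 km): east 30.5 sin 210° = -15.25, north 30.5 cos 210° = -26.41
Leg 2 (069°, 13.9 km): east 13.9 sin 69° = 12.98, north 13.9 cos 69° = 4.98
Net: -2.27 east, -21.43 north. Distance = √((-2.27)² + (-21.43)²) = 21.553 km.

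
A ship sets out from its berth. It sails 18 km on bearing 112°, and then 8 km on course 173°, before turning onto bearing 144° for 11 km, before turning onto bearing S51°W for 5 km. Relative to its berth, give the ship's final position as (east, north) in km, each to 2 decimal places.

(20.24, -26.73)

Leg 1 (112°, 18 km): east 18 sin 112° = 16.69, north 18 cos 112° = -6.74
Leg 2 (173°, 8 km): east 8 sin 173° = 0.97, north 8 cos 173° = -7.94
Leg 3 (144°, 11 km): east 11 sin 144° = 6.47, north 11 cos 144° = -8.90
Leg 4 (S51°W, 5 km): east 5 sin 231° = -3.89, north 5 cos 231° = -3.15
Summing: 20.24 km east, -26.73 km north → (20.24, -26.73).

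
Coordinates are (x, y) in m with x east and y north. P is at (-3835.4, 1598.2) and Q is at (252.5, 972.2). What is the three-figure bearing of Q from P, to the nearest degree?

Δeast = 252.5 − -3835.4 = 4087.90; Δnorth = 972.2 − 1598.2 = -626.00.
Bearing = atan2(Δeast, Δnorth) mod 360° = 98.71° ≈ 099°.

099°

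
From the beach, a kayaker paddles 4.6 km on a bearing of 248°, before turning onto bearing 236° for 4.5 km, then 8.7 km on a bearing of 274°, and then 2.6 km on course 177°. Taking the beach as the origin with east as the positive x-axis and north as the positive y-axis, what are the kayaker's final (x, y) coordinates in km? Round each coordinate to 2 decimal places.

(-16.54, -6.23)

Leg 1 (248°, 4.6 km): east 4.6 sin 248° = -4.27, north 4.6 cos 248° = -1.72
Leg 2 (236°, 4.5 km): east 4.5 sin 236° = -3.73, north 4.5 cos 236° = -2.52
Leg 3 (274°, 8.7 km): east 8.7 sin 274° = -8.68, north 8.7 cos 274° = 0.61
Leg 4 (177°, 2.6 km): east 2.6 sin 177° = 0.14, north 2.6 cos 177° = -2.60
Summing: -16.54 km east, -6.23 km north → (-16.54, -6.23).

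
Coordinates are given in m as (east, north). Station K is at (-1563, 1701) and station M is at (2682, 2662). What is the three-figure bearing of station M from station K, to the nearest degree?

Δeast = 2682 − -1563 = 4245.00; Δnorth = 2662 − 1701 = 961.00.
Bearing = atan2(Δeast, Δnorth) mod 360° = 77.24° ≈ 077°.

077°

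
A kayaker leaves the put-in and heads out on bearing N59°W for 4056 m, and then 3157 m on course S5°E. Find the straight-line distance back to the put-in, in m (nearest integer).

Leg 1 (N59°W, 4056 m): east 4056 sin 301° = -3476.67, north 4056 cos 301° = 2088.99
Leg 2 (S5°E, 3157 m): east 3157 sin 175° = 275.15, north 3157 cos 175° = -3144.99
Net: -3201.52 east, -1055.99 north. Distance = √((-3201.52)² + (-1055.99)²) = 3371.179 m.

3371 m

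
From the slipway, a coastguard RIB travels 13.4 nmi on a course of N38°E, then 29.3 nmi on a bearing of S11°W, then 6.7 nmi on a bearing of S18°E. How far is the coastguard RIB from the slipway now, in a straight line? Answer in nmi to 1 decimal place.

Leg 1 (N38°E, 13.4 nmi): east 13.4 sin 38° = 8.25, north 13.4 cos 38° = 10.56
Leg 2 (S11°W, 29.3 nmi): east 29.3 sin 191° = -5.59, north 29.3 cos 191° = -28.76
Leg 3 (S18°E, 6.7 nmi): east 6.7 sin 162° = 2.07, north 6.7 cos 162° = -6.37
Net: 4.73 east, -24.57 north. Distance = √((4.73)² + (-24.57)²) = 25.025 nmi.

25.0 nmi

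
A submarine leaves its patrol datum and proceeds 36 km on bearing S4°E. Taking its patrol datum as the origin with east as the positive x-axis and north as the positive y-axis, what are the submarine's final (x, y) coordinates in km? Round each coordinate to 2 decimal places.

(2.51, -35.91)

Leg 1 (S4°E, 36 km): east 36 sin 176° = 2.51, north 36 cos 176° = -35.91
Summing: 2.51 km east, -35.91 km north → (2.51, -35.91).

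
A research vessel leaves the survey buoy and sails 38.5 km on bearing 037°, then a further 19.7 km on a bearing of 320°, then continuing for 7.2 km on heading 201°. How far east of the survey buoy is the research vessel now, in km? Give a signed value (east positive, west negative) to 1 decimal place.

Leg 1 (037°, 38.5 km): east 38.5 sin 37° = 23.17, north 38.5 cos 37° = 30.75
Leg 2 (320°, 19.7 km): east 19.7 sin 320° = -12.66, north 19.7 cos 320° = 15.09
Leg 3 (201°, 7.2 km): east 7.2 sin 201° = -2.58, north 7.2 cos 201° = -6.72
Net east component: 7.93 km.

7.9 km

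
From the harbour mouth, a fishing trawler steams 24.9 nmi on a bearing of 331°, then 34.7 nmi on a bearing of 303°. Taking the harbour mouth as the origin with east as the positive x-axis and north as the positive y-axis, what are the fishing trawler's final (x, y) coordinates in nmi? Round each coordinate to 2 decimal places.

(-41.17, 40.68)

Leg 1 (331°, 24.9 nmi): east 24.9 sin 331° = -12.07, north 24.9 cos 331° = 21.78
Leg 2 (303°, 34.7 nmi): east 34.7 sin 303° = -29.10, north 34.7 cos 303° = 18.90
Summing: -41.17 nmi east, 40.68 nmi north → (-41.17, 40.68).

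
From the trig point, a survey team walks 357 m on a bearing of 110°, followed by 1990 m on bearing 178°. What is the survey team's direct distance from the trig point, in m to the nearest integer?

2149 m

Leg 1 (110°, 357 m): east 357 sin 110° = 335.47, north 357 cos 110° = -122.10
Leg 2 (178°, 1990 m): east 1990 sin 178° = 69.45, north 1990 cos 178° = -1988.79
Net: 404.92 east, -2110.89 north. Distance = √((404.92)² + (-2110.89)²) = 2149.375 m.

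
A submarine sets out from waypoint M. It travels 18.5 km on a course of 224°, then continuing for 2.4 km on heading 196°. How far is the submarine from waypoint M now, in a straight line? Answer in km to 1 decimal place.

Leg 1 (224°, 18.5 km): east 18.5 sin 224° = -12.85, north 18.5 cos 224° = -13.31
Leg 2 (196°, 2.4 km): east 2.4 sin 196° = -0.66, north 2.4 cos 196° = -2.31
Net: -13.51 east, -15.61 north. Distance = √((-13.51)² + (-15.61)²) = 20.650 km.

20.6 km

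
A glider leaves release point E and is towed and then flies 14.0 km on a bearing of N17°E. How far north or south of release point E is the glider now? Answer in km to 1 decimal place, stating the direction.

Leg 1 (N17°E, 14.0 km): east 14.0 sin 17° = 4.09, north 14.0 cos 17° = 13.39
Net north component: 13.39 km.

13.4 km north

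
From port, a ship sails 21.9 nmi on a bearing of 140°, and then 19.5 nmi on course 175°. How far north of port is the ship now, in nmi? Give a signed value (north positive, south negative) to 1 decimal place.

-36.2 nmi

Leg 1 (140°, 21.9 nmi): east 21.9 sin 140° = 14.08, north 21.9 cos 140° = -16.78
Leg 2 (175°, 19.5 nmi): east 19.5 sin 175° = 1.70, north 19.5 cos 175° = -19.43
Net north component: -36.20 nmi.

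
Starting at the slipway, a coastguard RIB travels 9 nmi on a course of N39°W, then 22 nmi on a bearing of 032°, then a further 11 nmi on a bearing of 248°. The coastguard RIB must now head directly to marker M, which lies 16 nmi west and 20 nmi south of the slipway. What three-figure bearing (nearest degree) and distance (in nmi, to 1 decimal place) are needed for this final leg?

196°, 43.2 nmi

Leg 1 (N39°W, 9 nmi): east 9 sin 321° = -5.66, north 9 cos 321° = 6.99
Leg 2 (032°, 22 nmi): east 22 sin 32° = 11.66, north 22 cos 32° = 18.66
Leg 3 (248°, 11 nmi): east 11 sin 248° = -10.20, north 11 cos 248° = -4.12
Current position: (-4.20, 21.53). Target: (-16, -20). Remaining: Δeast = -11.80, Δnorth = -41.53.
Bearing = atan2(-11.80, -41.53) mod 360° = 195.86°; distance = √((-11.80)² + (-41.53)²) = 43.173 nmi.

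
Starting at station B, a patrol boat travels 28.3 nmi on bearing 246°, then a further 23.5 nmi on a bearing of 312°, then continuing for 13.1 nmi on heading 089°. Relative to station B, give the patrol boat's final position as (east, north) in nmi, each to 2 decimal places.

(-30.22, 4.44)

Leg 1 (246°, 28.3 nmi): east 28.3 sin 246° = -25.85, north 28.3 cos 246° = -11.51
Leg 2 (312°, 23.5 nmi): east 23.5 sin 312° = -17.46, north 23.5 cos 312° = 15.72
Leg 3 (089°, 13.1 nmi): east 13.1 sin 89° = 13.10, north 13.1 cos 89° = 0.23
Summing: -30.22 nmi east, 4.44 nmi north → (-30.22, 4.44).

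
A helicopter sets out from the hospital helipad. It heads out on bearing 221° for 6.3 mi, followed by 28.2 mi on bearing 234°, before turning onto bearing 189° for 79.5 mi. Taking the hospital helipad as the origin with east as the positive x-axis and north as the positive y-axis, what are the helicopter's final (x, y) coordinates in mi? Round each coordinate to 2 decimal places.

Leg 1 (221°, 6.3 mi): east 6.3 sin 221° = -4.13, north 6.3 cos 221° = -4.75
Leg 2 (234°, 28.2 mi): east 28.2 sin 234° = -22.81, north 28.2 cos 234° = -16.58
Leg 3 (189°, 79.5 mi): east 79.5 sin 189° = -12.44, north 79.5 cos 189° = -78.52
Summing: -39.38 mi east, -99.85 mi north → (-39.38, -99.85).

(-39.38, -99.85)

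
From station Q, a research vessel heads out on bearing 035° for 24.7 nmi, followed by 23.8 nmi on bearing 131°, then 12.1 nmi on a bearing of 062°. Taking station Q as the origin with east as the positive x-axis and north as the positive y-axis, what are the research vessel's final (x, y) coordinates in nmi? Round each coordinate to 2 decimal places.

(42.81, 10.30)

Leg 1 (035°, 24.7 nmi): east 24.7 sin 35° = 14.17, north 24.7 cos 35° = 20.23
Leg 2 (131°, 23.8 nmi): east 23.8 sin 131° = 17.96, north 23.8 cos 131° = -15.61
Leg 3 (062°, 12.1 nmi): east 12.1 sin 62° = 10.68, north 12.1 cos 62° = 5.68
Summing: 42.81 nmi east, 10.30 nmi north → (42.81, 10.30).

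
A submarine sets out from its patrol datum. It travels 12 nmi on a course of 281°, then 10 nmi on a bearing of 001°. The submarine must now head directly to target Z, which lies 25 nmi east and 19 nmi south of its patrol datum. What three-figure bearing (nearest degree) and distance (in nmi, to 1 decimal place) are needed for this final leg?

Leg 1 (281°, 12 nmi): east 12 sin 281° = -11.78, north 12 cos 281° = 2.29
Leg 2 (001°, 10 nmi): east 10 sin 1° = 0.17, north 10 cos 1° = 10.00
Current position: (-11.61, 12.29). Target: (25, -19). Remaining: Δeast = 36.61, Δnorth = -31.29.
Bearing = atan2(36.61, -31.29) mod 360° = 130.52°; distance = √((36.61)² + (-31.29)²) = 48.155 nmi.

131°, 48.2 nmi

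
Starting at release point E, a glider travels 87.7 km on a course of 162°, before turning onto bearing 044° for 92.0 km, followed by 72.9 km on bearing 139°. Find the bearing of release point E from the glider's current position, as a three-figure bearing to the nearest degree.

297°

Leg 1 (162°, 87.7 km): east 87.7 sin 162° = 27.10, north 87.7 cos 162° = -83.41
Leg 2 (044°, 92.0 km): east 92.0 sin 44° = 63.91, north 92.0 cos 44° = 66.18
Leg 3 (139°, 72.9 km): east 72.9 sin 139° = 47.83, north 72.9 cos 139° = -55.02
Net displacement: 138.84 east, -72.25 north. Direction back to start is (-138.84, 72.25): bearing = atan2(-138.84, 72.25) mod 360° = 297.49° ≈ 297°.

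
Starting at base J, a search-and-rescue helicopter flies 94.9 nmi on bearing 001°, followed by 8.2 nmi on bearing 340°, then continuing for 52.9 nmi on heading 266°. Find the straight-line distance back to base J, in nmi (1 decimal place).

112.6 nmi

Leg 1 (001°, 94.9 nmi): east 94.9 sin 1° = 1.66, north 94.9 cos 1° = 94.89
Leg 2 (340°, 8.2 nmi): east 8.2 sin 340° = -2.80, north 8.2 cos 340° = 7.71
Leg 3 (266°, 52.9 nmi): east 52.9 sin 266° = -52.77, north 52.9 cos 266° = -3.69
Net: -53.92 east, 98.90 north. Distance = √((-53.92)² + (98.90)²) = 112.644 nmi.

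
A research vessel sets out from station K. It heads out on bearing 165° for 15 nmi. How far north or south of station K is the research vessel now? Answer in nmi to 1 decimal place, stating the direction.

14.5 nmi south

Leg 1 (165°, 15 nmi): east 15 sin 165° = 3.88, north 15 cos 165° = -14.49
Net north component: -14.49 nmi.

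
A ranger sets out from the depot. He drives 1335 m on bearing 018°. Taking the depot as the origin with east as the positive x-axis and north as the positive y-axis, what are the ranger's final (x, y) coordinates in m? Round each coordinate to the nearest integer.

Leg 1 (018°, 1335 m): east 1335 sin 18° = 412.54, north 1335 cos 18° = 1269.66
Summing: 412.54 m east, 1269.66 m north → (413, 1270).

(413, 1270)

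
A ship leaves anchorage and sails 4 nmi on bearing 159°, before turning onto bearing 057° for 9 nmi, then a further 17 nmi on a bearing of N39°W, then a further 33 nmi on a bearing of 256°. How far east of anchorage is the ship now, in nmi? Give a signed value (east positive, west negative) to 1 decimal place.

-33.7 nmi

Leg 1 (159°, 4 nmi): east 4 sin 159° = 1.43, north 4 cos 159° = -3.73
Leg 2 (057°, 9 nmi): east 9 sin 57° = 7.55, north 9 cos 57° = 4.90
Leg 3 (N39°W, 17 nmi): east 17 sin 321° = -10.70, north 17 cos 321° = 13.21
Leg 4 (256°, 33 nmi): east 33 sin 256° = -32.02, north 33 cos 256° = -7.98
Net east component: -33.74 nmi.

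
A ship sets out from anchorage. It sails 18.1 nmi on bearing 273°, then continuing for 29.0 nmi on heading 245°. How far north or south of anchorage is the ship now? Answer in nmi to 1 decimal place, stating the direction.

Leg 1 (273°, 18.1 nmi): east 18.1 sin 273° = -18.08, north 18.1 cos 273° = 0.95
Leg 2 (245°, 29.0 nmi): east 29.0 sin 245° = -26.28, north 29.0 cos 245° = -12.26
Net north component: -11.31 nmi.

11.3 nmi south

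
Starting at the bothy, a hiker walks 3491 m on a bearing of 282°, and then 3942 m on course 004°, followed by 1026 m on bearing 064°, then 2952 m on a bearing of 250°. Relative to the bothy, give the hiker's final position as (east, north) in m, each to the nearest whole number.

Leg 1 (282°, 3491 m): east 3491 sin 282° = -3414.71, north 3491 cos 282° = 725.82
Leg 2 (004°, 3942 m): east 3942 sin 4° = 274.98, north 3942 cos 4° = 3932.40
Leg 3 (064°, 1026 m): east 1026 sin 64° = 922.16, north 1026 cos 64° = 449.77
Leg 4 (250°, 2952 m): east 2952 sin 250° = -2773.97, north 2952 cos 250° = -1009.64
Summing: -4991.54 m east, 4098.34 m north → (-4992, 4098).

(-4992, 4098)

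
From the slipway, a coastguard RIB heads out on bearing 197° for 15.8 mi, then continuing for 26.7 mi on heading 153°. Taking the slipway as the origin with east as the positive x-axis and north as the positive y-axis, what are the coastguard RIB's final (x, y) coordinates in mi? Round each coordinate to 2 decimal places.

Leg 1 (197°, 15.8 mi): east 15.8 sin 197° = -4.62, north 15.8 cos 197° = -15.11
Leg 2 (153°, 26.7 mi): east 26.7 sin 153° = 12.12, north 26.7 cos 153° = -23.79
Summing: 7.50 mi east, -38.90 mi north → (7.50, -38.90).

(7.50, -38.90)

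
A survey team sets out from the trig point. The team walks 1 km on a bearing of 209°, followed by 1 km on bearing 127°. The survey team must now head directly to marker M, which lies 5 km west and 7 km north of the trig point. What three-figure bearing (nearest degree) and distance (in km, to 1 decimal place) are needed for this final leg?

328°, 10.0 km

Leg 1 (209°, 1 km): east 1 sin 209° = -0.48, north 1 cos 209° = -0.87
Leg 2 (127°, 1 km): east 1 sin 127° = 0.80, north 1 cos 127° = -0.60
Current position: (0.31, -1.48). Target: (-5, 7). Remaining: Δeast = -5.31, Δnorth = 8.48.
Bearing = atan2(-5.31, 8.48) mod 360° = 327.92°; distance = √((-5.31)² + (8.48)²) = 10.004 km.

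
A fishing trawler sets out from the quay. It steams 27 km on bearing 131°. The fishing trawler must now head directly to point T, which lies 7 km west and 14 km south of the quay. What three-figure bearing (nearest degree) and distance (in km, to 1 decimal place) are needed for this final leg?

Leg 1 (131°, 27 km): east 27 sin 131° = 20.38, north 27 cos 131° = -17.71
Current position: (20.38, -17.71). Target: (-7, -14). Remaining: Δeast = -27.38, Δnorth = 3.71.
Bearing = atan2(-27.38, 3.71) mod 360° = 277.72°; distance = √((-27.38)² + (3.71)²) = 27.628 km.

278°, 27.6 km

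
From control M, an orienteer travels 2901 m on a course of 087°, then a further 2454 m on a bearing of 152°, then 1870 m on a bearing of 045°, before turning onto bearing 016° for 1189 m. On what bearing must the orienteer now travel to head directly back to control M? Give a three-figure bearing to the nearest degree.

265°

Leg 1 (087°, 2901 m): east 2901 sin 87° = 2897.02, north 2901 cos 87° = 151.83
Leg 2 (152°, 2454 m): east 2454 sin 152° = 1152.08, north 2454 cos 152° = -2166.75
Leg 3 (045°, 1870 m): east 1870 sin 45° = 1322.29, north 1870 cos 45° = 1322.29
Leg 4 (016°, 1189 m): east 1189 sin 16° = 327.73, north 1189 cos 16° = 1142.94
Net displacement: 5699.13 east, 450.30 north. Direction back to start is (-5699.13, -450.30): bearing = atan2(-5699.13, -450.30) mod 360° = 265.48° ≈ 265°.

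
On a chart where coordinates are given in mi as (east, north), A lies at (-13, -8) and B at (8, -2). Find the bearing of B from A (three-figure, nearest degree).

074°

Δeast = 8 − -13 = 21.00; Δnorth = -2 − -8 = 6.00.
Bearing = atan2(Δeast, Δnorth) mod 360° = 74.05° ≈ 074°.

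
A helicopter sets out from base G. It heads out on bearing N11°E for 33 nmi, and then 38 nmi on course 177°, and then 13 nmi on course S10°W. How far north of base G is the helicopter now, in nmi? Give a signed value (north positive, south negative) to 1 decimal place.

Leg 1 (N11°E, 33 nmi): east 33 sin 11° = 6.30, north 33 cos 11° = 32.39
Leg 2 (177°, 38 nmi): east 38 sin 177° = 1.99, north 38 cos 177° = -37.95
Leg 3 (S10°W, 13 nmi): east 13 sin 190° = -2.26, north 13 cos 190° = -12.80
Net north component: -18.36 nmi.

-18.4 nmi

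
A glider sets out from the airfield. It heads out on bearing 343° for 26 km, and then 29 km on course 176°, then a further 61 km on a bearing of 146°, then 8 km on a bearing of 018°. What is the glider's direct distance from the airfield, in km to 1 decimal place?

Leg 1 (343°, 26 km): east 26 sin 343° = -7.60, north 26 cos 343° = 24.86
Leg 2 (176°, 29 km): east 29 sin 176° = 2.02, north 29 cos 176° = -28.93
Leg 3 (146°, 61 km): east 61 sin 146° = 34.11, north 61 cos 146° = -50.57
Leg 4 (018°, 8 km): east 8 sin 18° = 2.47, north 8 cos 18° = 7.61
Net: 31.00 east, -47.03 north. Distance = √((31.00)² + (-47.03)²) = 56.329 km.

56.3 km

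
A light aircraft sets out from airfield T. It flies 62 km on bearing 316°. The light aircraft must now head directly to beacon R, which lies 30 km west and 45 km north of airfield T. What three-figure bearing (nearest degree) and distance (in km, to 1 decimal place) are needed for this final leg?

Leg 1 (316°, 62 km): east 62 sin 316° = -43.07, north 62 cos 316° = 44.60
Current position: (-43.07, 44.60). Target: (-30, 45). Remaining: Δeast = 13.07, Δnorth = 0.40.
Bearing = atan2(13.07, 0.40) mod 360° = 88.24°; distance = √((13.07)² + (0.40)²) = 13.075 km.

088°, 13.1 km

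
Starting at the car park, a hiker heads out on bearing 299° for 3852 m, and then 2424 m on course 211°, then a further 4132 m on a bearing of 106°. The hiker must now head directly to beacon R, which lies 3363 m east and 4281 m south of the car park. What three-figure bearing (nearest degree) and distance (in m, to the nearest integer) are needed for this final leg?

Leg 1 (299°, 3852 m): east 3852 sin 299° = -3369.04, north 3852 cos 299° = 1867.49
Leg 2 (211°, 2424 m): east 2424 sin 211° = -1248.45, north 2424 cos 211° = -2077.77
Leg 3 (106°, 4132 m): east 4132 sin 106° = 3971.93, north 4132 cos 106° = -1138.93
Current position: (-645.55, -1349.22). Target: (3363, -4281). Remaining: Δeast = 4008.55, Δnorth = -2931.78.
Bearing = atan2(4008.55, -2931.78) mod 360° = 126.18°; distance = √((4008.55)² + (-2931.78)²) = 4966.270 m.

126°, 4966 m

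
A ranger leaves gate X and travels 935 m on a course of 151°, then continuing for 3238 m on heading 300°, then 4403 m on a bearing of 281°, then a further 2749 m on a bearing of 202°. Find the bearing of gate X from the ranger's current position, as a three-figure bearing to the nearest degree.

083°

Leg 1 (151°, 935 m): east 935 sin 151° = 453.30, north 935 cos 151° = -817.77
Leg 2 (300°, 3238 m): east 3238 sin 300° = -2804.19, north 3238 cos 300° = 1619.00
Leg 3 (281°, 4403 m): east 4403 sin 281° = -4322.10, north 4403 cos 281° = 840.13
Leg 4 (202°, 2749 m): east 2749 sin 202° = -1029.79, north 2749 cos 202° = -2548.83
Net displacement: -7702.79 east, -907.47 north. Direction back to start is (7702.79, 907.47): bearing = atan2(7702.79, 907.47) mod 360° = 83.28° ≈ 083°.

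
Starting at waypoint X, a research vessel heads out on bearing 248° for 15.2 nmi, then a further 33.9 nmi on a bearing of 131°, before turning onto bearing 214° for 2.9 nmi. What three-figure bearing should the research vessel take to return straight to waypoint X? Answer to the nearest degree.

342°

Leg 1 (248°, 15.2 nmi): east 15.2 sin 248° = -14.09, north 15.2 cos 248° = -5.69
Leg 2 (131°, 33.9 nmi): east 33.9 sin 131° = 25.58, north 33.9 cos 131° = -22.24
Leg 3 (214°, 2.9 nmi): east 2.9 sin 214° = -1.62, north 2.9 cos 214° = -2.40
Net displacement: 9.87 east, -30.34 north. Direction back to start is (-9.87, 30.34): bearing = atan2(-9.87, 30.34) mod 360° = 341.98° ≈ 342°.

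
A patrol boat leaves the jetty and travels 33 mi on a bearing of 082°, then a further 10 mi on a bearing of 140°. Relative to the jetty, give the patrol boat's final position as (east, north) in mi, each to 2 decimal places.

Leg 1 (082°, 33 mi): east 33 sin 82° = 32.68, north 33 cos 82° = 4.59
Leg 2 (140°, 10 mi): east 10 sin 140° = 6.43, north 10 cos 140° = -7.66
Summing: 39.11 mi east, -3.07 mi north → (39.11, -3.07).

(39.11, -3.07)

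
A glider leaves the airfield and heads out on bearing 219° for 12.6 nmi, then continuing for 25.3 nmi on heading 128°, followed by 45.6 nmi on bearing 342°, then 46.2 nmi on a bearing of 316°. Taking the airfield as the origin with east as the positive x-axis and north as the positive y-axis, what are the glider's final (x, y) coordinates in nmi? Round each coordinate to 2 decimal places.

Leg 1 (219°, 12.6 nmi): east 12.6 sin 219° = -7.93, north 12.6 cos 219° = -9.79
Leg 2 (128°, 25.3 nmi): east 25.3 sin 128° = 19.94, north 25.3 cos 128° = -15.58
Leg 3 (342°, 45.6 nmi): east 45.6 sin 342° = -14.09, north 45.6 cos 342° = 43.37
Leg 4 (316°, 46.2 nmi): east 46.2 sin 316° = -32.09, north 46.2 cos 316° = 33.23
Summing: -34.18 nmi east, 51.23 nmi north → (-34.18, 51.23).

(-34.18, 51.23)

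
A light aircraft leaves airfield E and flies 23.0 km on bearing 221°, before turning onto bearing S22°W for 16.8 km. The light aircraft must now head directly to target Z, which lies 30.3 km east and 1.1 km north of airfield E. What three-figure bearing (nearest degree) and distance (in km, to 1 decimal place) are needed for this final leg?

057°, 61.9 km

Leg 1 (221°, 23.0 km): east 23.0 sin 221° = -15.09, north 23.0 cos 221° = -17.36
Leg 2 (S22°W, 16.8 km): east 16.8 sin 202° = -6.29, north 16.8 cos 202° = -15.58
Current position: (-21.38, -32.94). Target: (30.3, 1.1). Remaining: Δeast = 51.68, Δnorth = 34.04.
Bearing = atan2(51.68, 34.04) mod 360° = 56.63°; distance = √((51.68)² + (34.04)²) = 61.883 km.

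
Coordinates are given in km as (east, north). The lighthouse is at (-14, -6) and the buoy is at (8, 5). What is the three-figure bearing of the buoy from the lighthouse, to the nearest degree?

Δeast = 8 − -14 = 22.00; Δnorth = 5 − -6 = 11.00.
Bearing = atan2(Δeast, Δnorth) mod 360° = 63.43° ≈ 063°.

063°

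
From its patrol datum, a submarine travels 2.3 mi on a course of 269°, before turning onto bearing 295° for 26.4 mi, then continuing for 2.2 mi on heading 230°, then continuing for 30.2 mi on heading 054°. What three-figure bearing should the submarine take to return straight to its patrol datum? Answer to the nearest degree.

173°

Leg 1 (269°, 2.3 mi): east 2.3 sin 269° = -2.30, north 2.3 cos 269° = -0.04
Leg 2 (295°, 26.4 mi): east 26.4 sin 295° = -23.93, north 26.4 cos 295° = 11.16
Leg 3 (230°, 2.2 mi): east 2.2 sin 230° = -1.69, north 2.2 cos 230° = -1.41
Leg 4 (054°, 30.2 mi): east 30.2 sin 54° = 24.43, north 30.2 cos 54° = 17.75
Net displacement: -3.48 east, 27.45 north. Direction back to start is (3.48, -27.45): bearing = atan2(3.48, -27.45) mod 360° = 172.78° ≈ 173°.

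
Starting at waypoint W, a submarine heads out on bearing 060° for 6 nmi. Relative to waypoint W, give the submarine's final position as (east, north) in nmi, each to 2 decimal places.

(5.20, 3.00)

Leg 1 (060°, 6 nmi): east 6 sin 60° = 5.20, north 6 cos 60° = 3.00
Summing: 5.20 nmi east, 3.00 nmi north → (5.20, 3.00).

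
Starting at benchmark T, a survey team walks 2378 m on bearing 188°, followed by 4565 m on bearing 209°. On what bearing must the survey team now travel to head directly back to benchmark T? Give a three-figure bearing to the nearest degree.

Leg 1 (188°, 2378 m): east 2378 sin 188° = -330.95, north 2378 cos 188° = -2354.86
Leg 2 (209°, 4565 m): east 4565 sin 209° = -2213.16, north 4565 cos 209° = -3992.64
Net displacement: -2544.11 east, -6347.50 north. Direction back to start is (2544.11, 6347.50): bearing = atan2(2544.11, 6347.50) mod 360° = 21.84° ≈ 022°.

022°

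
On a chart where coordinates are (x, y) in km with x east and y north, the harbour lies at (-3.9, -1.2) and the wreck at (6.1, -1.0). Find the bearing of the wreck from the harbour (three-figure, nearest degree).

Δeast = 6.1 − -3.9 = 10.00; Δnorth = -1.0 − -1.2 = 0.20.
Bearing = atan2(Δeast, Δnorth) mod 360° = 88.85° ≈ 089°.

089°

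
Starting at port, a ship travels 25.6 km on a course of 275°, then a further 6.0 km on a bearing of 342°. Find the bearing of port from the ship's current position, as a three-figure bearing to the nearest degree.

106°

Leg 1 (275°, 25.6 km): east 25.6 sin 275° = -25.50, north 25.6 cos 275° = 2.23
Leg 2 (342°, 6.0 km): east 6.0 sin 342° = -1.85, north 6.0 cos 342° = 5.71
Net displacement: -27.36 east, 7.94 north. Direction back to start is (27.36, -7.94): bearing = atan2(27.36, -7.94) mod 360° = 106.18° ≈ 106°.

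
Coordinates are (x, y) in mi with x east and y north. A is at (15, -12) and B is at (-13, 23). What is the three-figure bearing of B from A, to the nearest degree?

321°

Δeast = -13 − 15 = -28.00; Δnorth = 23 − -12 = 35.00.
Bearing = atan2(Δeast, Δnorth) mod 360° = 321.34° ≈ 321°.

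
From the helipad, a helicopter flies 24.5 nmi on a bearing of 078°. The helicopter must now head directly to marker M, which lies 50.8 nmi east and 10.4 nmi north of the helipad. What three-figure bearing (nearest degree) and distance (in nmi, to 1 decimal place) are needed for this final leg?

079°, 27.4 nmi

Leg 1 (078°, 24.5 nmi): east 24.5 sin 78° = 23.96, north 24.5 cos 78° = 5.09
Current position: (23.96, 5.09). Target: (50.8, 10.4). Remaining: Δeast = 26.84, Δnorth = 5.31.
Bearing = atan2(26.84, 5.31) mod 360° = 78.82°; distance = √((26.84)² + (5.31)²) = 27.355 nmi.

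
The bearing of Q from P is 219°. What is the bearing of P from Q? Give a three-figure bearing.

Back-bearing = 219° − 180° = 039°.

039°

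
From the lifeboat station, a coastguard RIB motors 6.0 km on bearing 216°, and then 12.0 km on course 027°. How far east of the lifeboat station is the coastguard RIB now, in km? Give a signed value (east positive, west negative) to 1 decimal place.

1.9 km

Leg 1 (216°, 6.0 km): east 6.0 sin 216° = -3.53, north 6.0 cos 216° = -4.85
Leg 2 (027°, 12.0 km): east 12.0 sin 27° = 5.45, north 12.0 cos 27° = 10.69
Net east component: 1.92 km.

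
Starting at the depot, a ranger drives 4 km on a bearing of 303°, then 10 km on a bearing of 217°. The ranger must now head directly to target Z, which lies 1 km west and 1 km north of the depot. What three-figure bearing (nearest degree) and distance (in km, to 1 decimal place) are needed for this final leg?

Leg 1 (303°, 4 km): east 4 sin 303° = -3.35, north 4 cos 303° = 2.18
Leg 2 (217°, 10 km): east 10 sin 217° = -6.02, north 10 cos 217° = -7.99
Current position: (-9.37, -5.81). Target: (-1, 1). Remaining: Δeast = 8.37, Δnorth = 6.81.
Bearing = atan2(8.37, 6.81) mod 360° = 50.89°; distance = √((8.37)² + (6.81)²) = 10.791 km.

051°, 10.8 km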